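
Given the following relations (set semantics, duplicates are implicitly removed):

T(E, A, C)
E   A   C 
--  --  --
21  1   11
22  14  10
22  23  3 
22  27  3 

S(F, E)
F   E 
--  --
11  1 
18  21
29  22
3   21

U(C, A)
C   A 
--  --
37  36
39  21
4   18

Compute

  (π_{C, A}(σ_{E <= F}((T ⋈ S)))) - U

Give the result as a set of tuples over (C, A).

T ⋈ S (natural join on E): {(21, 1, 11, 18), (21, 1, 11, 3), (22, 14, 10, 29), (22, 23, 3, 29), (22, 27, 3, 29)}
Apply σ_{E <= F}; surviving tuples: {(22, 14, 10, 29), (22, 23, 3, 29), (22, 27, 3, 29)}
π_{C, A} gives {(10, 14), (3, 23), (3, 27)}.
Difference: {(10, 14), (3, 23), (3, 27)} with {(37, 36), (39, 21), (4, 18)} → {(10, 14), (3, 23), (3, 27)}

{(10, 14), (3, 23), (3, 27)}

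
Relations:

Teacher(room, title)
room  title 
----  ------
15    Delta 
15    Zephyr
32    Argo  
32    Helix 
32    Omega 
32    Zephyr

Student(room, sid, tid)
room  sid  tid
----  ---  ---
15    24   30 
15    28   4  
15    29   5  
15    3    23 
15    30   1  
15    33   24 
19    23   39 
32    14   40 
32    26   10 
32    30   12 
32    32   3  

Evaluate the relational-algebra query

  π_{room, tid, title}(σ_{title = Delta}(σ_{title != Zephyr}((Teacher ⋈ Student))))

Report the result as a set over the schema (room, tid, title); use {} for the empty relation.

Teacher ⋈ Student (natural join on room): {(15, Delta, 24, 30), (15, Delta, 28, 4), (15, Delta, 29, 5), (15, Delta, 3, 23), (15, Delta, 30, 1), (15, Delta, 33, 24), (15, Zephyr, 24, 30), (15, Zephyr, 28, 4), (15, Zephyr, 29, 5), (15, Zephyr, 3, 23), (15, Zephyr, 30, 1), (15, Zephyr, 33, 24), (32, Argo, 14, 40), (32, Argo, 26, 10), (32, Argo, 30, 12), (32, Argo, 32, 3), (32, Helix, 14, 40), (32, Helix, 26, 10), (32, Helix, 30, 12), (32, Helix, 32, 3), (32, Omega, 14, 40), (32, Omega, 26, 10), (32, Omega, 30, 12), (32, Omega, 32, 3), (32, Zephyr, 14, 40), (32, Zephyr, 26, 10), (32, Zephyr, 30, 12), (32, Zephyr, 32, 3)}
Filtering on title != Zephyr leaves {(15, Delta, 24, 30), (15, Delta, 28, 4), (15, Delta, 29, 5), (15, Delta, 3, 23), (15, Delta, 30, 1), (15, Delta, 33, 24), (32, Argo, 14, 40), (32, Argo, 26, 10), (32, Argo, 30, 12), (32, Argo, 32, 3), (32, Helix, 14, 40), (32, Helix, 26, 10), (32, Helix, 30, 12), (32, Helix, 32, 3), (32, Omega, 14, 40), (32, Omega, 26, 10), (32, Omega, 30, 12), (32, Omega, 32, 3)}.
Filtering on title = Delta leaves {(15, Delta, 24, 30), (15, Delta, 28, 4), (15, Delta, 29, 5), (15, Delta, 3, 23), (15, Delta, 30, 1), (15, Delta, 33, 24)}.
π_{room, tid, title} gives {(15, 1, Delta), (15, 23, Delta), (15, 24, Delta), (15, 30, Delta), (15, 4, Delta), (15, 5, Delta)}.

{(15, 1, Delta), (15, 23, Delta), (15, 24, Delta), (15, 30, Delta), (15, 4, Delta), (15, 5, Delta)}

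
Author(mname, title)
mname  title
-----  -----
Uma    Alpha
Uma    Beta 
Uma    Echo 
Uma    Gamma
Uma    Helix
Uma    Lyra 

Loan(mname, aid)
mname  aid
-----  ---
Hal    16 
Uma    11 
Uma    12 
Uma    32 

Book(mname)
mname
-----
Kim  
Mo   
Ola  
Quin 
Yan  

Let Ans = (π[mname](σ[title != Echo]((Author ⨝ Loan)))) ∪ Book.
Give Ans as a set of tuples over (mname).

Author ⋈ Loan (natural join on mname): {(Uma, Alpha, 11), (Uma, Alpha, 12), (Uma, Alpha, 32), (Uma, Beta, 11), (Uma, Beta, 12), (Uma, Beta, 32), (Uma, Echo, 11), (Uma, Echo, 12), (Uma, Echo, 32), (Uma, Gamma, 11), (Uma, Gamma, 12), (Uma, Gamma, 32), (Uma, Helix, 11), (Uma, Helix, 12), (Uma, Helix, 32), (Uma, Lyra, 11), (Uma, Lyra, 12), (Uma, Lyra, 32)}
Apply σ_{title != Echo}; surviving tuples: {(Uma, Alpha, 11), (Uma, Alpha, 12), (Uma, Alpha, 32), (Uma, Beta, 11), (Uma, Beta, 12), (Uma, Beta, 32), (Uma, Gamma, 11), (Uma, Gamma, 12), (Uma, Gamma, 32), (Uma, Helix, 11), (Uma, Helix, 12), (Uma, Helix, 32), (Uma, Lyra, 11), (Uma, Lyra, 12), (Uma, Lyra, 32)}
π[mname]: project onto (mname) (14 duplicate(s) eliminated) → {Uma}
Set union of the two operands is {Kim, Mo, Ola, Quin, Uma, Yan}.

{Kim, Mo, Ola, Quin, Uma, Yan}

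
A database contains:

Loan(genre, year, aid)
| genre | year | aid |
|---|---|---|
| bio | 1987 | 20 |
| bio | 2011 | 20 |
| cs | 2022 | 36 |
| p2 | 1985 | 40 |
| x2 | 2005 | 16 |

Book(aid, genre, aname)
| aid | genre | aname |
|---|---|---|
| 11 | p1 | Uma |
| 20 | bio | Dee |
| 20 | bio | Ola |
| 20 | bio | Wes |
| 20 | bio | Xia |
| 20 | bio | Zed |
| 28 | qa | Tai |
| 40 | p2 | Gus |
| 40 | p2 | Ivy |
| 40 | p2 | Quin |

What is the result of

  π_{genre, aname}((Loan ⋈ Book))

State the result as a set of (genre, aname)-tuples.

{(bio, Dee), (bio, Ola), (bio, Wes), (bio, Xia), (bio, Zed), (p2, Gus), (p2, Ivy), (p2, Quin)}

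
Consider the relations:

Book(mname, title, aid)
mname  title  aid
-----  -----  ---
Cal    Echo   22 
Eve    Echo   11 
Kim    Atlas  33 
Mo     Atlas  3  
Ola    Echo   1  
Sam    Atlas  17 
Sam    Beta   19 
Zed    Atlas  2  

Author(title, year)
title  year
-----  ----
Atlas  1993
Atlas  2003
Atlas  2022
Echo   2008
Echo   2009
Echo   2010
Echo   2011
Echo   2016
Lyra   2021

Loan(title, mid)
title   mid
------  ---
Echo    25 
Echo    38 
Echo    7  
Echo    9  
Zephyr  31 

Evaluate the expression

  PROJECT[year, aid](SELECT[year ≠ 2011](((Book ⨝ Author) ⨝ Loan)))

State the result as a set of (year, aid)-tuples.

Book ⋈ Author (natural join on title): {(Cal, Echo, 22, 2008), (Cal, Echo, 22, 2009), (Cal, Echo, 22, 2010), (Cal, Echo, 22, 2011), (Cal, Echo, 22, 2016), (Eve, Echo, 11, 2008), (Eve, Echo, 11, 2009), (Eve, Echo, 11, 2010), (Eve, Echo, 11, 2011), (Eve, Echo, 11, 2016), (Kim, Atlas, 33, 1993), (Kim, Atlas, 33, 2003), (Kim, Atlas, 33, 2022), (Mo, Atlas, 3, 1993), (Mo, Atlas, 3, 2003), (Mo, Atlas, 3, 2022), (Ola, Echo, 1, 2008), (Ola, Echo, 1, 2009), (Ola, Echo, 1, 2010), (Ola, Echo, 1, 2011), (Ola, Echo, 1, 2016), (Sam, Atlas, 17, 1993), (Sam, Atlas, 17, 2003), (Sam, Atlas, 17, 2022), (Zed, Atlas, 2, 1993), (Zed, Atlas, 2, 2003), (Zed, Atlas, 2, 2022)}
(Book ⨝ Author) ⋈ Loan (natural join on title): {(Cal, Echo, 22, 2008, 25), (Cal, Echo, 22, 2008, 38), (Cal, Echo, 22, 2008, 7), (Cal, Echo, 22, 2008, 9), (Cal, Echo, 22, 2009, 25), (Cal, Echo, 22, 2009, 38), (Cal, Echo, 22, 2009, 7), (Cal, Echo, 22, 2009, 9), (Cal, Echo, 22, 2010, 25), (Cal, Echo, 22, 2010, 38), (Cal, Echo, 22, 2010, 7), (Cal, Echo, 22, 2010, 9), (Cal, Echo, 22, 2011, 25), (Cal, Echo, 22, 2011, 38), (Cal, Echo, 22, 2011, 7), (Cal, Echo, 22, 2011, 9), (Cal, Echo, 22, 2016, 25), (Cal, Echo, 22, 2016, 38), (Cal, Echo, 22, 2016, 7), (Cal, Echo, 22, 2016, 9), (Eve, Echo, 11, 2008, 25), (Eve, Echo, 11, 2008, 38), (Eve, Echo, 11, 2008, 7), (Eve, Echo, 11, 2008, 9), (Eve, Echo, 11, 2009, 25), (Eve, Echo, 11, 2009, 38), (Eve, Echo, 11, 2009, 7), (Eve, Echo, 11, 2009, 9), (Eve, Echo, 11, 2010, 25), (Eve, Echo, 11, 2010, 38), (Eve, Echo, 11, 2010, 7), (Eve, Echo, 11, 2010, 9), (Eve, Echo, 11, 2011, 25), (Eve, Echo, 11, 2011, 38), (Eve, Echo, 11, 2011, 7), (Eve, Echo, 11, 2011, 9), (Eve, Echo, 11, 2016, 25), (Eve, Echo, 11, 2016, 38), (Eve, Echo, 11, 2016, 7), (Eve, Echo, 11, 2016, 9), (Ola, Echo, 1, 2008, 25), (Ola, Echo, 1, 2008, 38), (Ola, Echo, 1, 2008, 7), (Ola, Echo, 1, 2008, 9), (Ola, Echo, 1, 2009, 25), (Ola, Echo, 1, 2009, 38), (Ola, Echo, 1, 2009, 7), (Ola, Echo, 1, 2009, 9), (Ola, Echo, 1, 2010, 25), (Ola, Echo, 1, 2010, 38), (Ola, Echo, 1, 2010, 7), (Ola, Echo, 1, 2010, 9), (Ola, Echo, 1, 2011, 25), (Ola, Echo, 1, 2011, 38), (Ola, Echo, 1, 2011, 7), (Ola, Echo, 1, 2011, 9), (Ola, Echo, 1, 2016, 25), (Ola, Echo, 1, 2016, 38), (Ola, Echo, 1, 2016, 7), (Ola, Echo, 1, 2016, 9)}
Filtering on year ≠ 2011 leaves {(Cal, Echo, 22, 2008, 25), (Cal, Echo, 22, 2008, 38), (Cal, Echo, 22, 2008, 7), (Cal, Echo, 22, 2008, 9), (Cal, Echo, 22, 2009, 25), (Cal, Echo, 22, 2009, 38), (Cal, Echo, 22, 2009, 7), (Cal, Echo, 22, 2009, 9), (Cal, Echo, 22, 2010, 25), (Cal, Echo, 22, 2010, 38), (Cal, Echo, 22, 2010, 7), (Cal, Echo, 22, 2010, 9), (Cal, Echo, 22, 2016, 25), (Cal, Echo, 22, 2016, 38), (Cal, Echo, 22, 2016, 7), (Cal, Echo, 22, 2016, 9), (Eve, Echo, 11, 2008, 25), (Eve, Echo, 11, 2008, 38), (Eve, Echo, 11, 2008, 7), (Eve, Echo, 11, 2008, 9), (Eve, Echo, 11, 2009, 25), (Eve, Echo, 11, 2009, 38), (Eve, Echo, 11, 2009, 7), (Eve, Echo, 11, 2009, 9), (Eve, Echo, 11, 2010, 25), (Eve, Echo, 11, 2010, 38), (Eve, Echo, 11, 2010, 7), (Eve, Echo, 11, 2010, 9), (Eve, Echo, 11, 2016, 25), (Eve, Echo, 11, 2016, 38), (Eve, Echo, 11, 2016, 7), (Eve, Echo, 11, 2016, 9), (Ola, Echo, 1, 2008, 25), (Ola, Echo, 1, 2008, 38), (Ola, Echo, 1, 2008, 7), (Ola, Echo, 1, 2008, 9), (Ola, Echo, 1, 2009, 25), (Ola, Echo, 1, 2009, 38), (Ola, Echo, 1, 2009, 7), (Ola, Echo, 1, 2009, 9), (Ola, Echo, 1, 2010, 25), (Ola, Echo, 1, 2010, 38), (Ola, Echo, 1, 2010, 7), (Ola, Echo, 1, 2010, 9), (Ola, Echo, 1, 2016, 25), (Ola, Echo, 1, 2016, 38), (Ola, Echo, 1, 2016, 7), (Ola, Echo, 1, 2016, 9)}.
Keep only column(s) year, aid (36 duplicate(s) eliminated): {(2008, 1), (2008, 11), (2008, 22), (2009, 1), (2009, 11), (2009, 22), (2010, 1), (2010, 11), (2010, 22), (2016, 1), (2016, 11), (2016, 22)}

{(2008, 1), (2008, 11), (2008, 22), (2009, 1), (2009, 11), (2009, 22), (2010, 1), (2010, 11), (2010, 22), (2016, 1), (2016, 11), (2016, 22)}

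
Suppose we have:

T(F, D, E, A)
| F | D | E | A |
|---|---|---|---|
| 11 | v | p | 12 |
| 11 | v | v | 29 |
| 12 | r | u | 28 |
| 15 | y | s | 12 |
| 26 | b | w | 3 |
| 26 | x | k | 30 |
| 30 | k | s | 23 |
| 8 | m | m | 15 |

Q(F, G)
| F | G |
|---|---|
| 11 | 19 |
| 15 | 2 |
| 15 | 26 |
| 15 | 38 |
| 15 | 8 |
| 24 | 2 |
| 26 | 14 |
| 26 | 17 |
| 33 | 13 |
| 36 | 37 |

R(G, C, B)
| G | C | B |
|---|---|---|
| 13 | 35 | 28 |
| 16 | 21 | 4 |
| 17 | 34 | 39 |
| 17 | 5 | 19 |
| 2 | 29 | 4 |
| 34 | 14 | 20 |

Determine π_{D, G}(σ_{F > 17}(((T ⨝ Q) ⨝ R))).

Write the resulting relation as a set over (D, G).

{(b, 17), (x, 17)}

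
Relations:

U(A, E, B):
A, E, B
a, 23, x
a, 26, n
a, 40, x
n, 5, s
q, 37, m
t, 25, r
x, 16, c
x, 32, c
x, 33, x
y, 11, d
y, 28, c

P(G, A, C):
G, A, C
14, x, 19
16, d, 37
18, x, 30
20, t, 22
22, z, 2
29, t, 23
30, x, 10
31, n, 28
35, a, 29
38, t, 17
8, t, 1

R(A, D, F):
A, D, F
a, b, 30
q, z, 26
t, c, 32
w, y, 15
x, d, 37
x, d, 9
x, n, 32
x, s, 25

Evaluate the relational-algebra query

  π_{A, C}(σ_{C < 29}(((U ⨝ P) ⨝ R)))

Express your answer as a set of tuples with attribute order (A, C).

Joining U and P on A yields {(a, 23, x, 35, 29), (a, 26, n, 35, 29), (a, 40, x, 35, 29), (n, 5, s, 31, 28), (t, 25, r, 20, 22), (t, 25, r, 29, 23), (t, 25, r, 38, 17), (t, 25, r, 8, 1), (x, 16, c, 14, 19), (x, 16, c, 18, 30), (x, 16, c, 30, 10), (x, 32, c, 14, 19), (x, 32, c, 18, 30), (x, 32, c, 30, 10), (x, 33, x, 14, 19), (x, 33, x, 18, 30), (x, 33, x, 30, 10)}.
Joining (U ⨝ P) and R on A yields {(a, 23, x, 35, 29, b, 30), (a, 26, n, 35, 29, b, 30), (a, 40, x, 35, 29, b, 30), (t, 25, r, 20, 22, c, 32), (t, 25, r, 29, 23, c, 32), (t, 25, r, 38, 17, c, 32), (t, 25, r, 8, 1, c, 32), (x, 16, c, 14, 19, d, 37), (x, 16, c, 14, 19, d, 9), (x, 16, c, 14, 19, n, 32), (x, 16, c, 14, 19, s, 25), (x, 16, c, 18, 30, d, 37), (x, 16, c, 18, 30, d, 9), (x, 16, c, 18, 30, n, 32), (x, 16, c, 18, 30, s, 25), (x, 16, c, 30, 10, d, 37), (x, 16, c, 30, 10, d, 9), (x, 16, c, 30, 10, n, 32), (x, 16, c, 30, 10, s, 25), (x, 32, c, 14, 19, d, 37), (x, 32, c, 14, 19, d, 9), (x, 32, c, 14, 19, n, 32), (x, 32, c, 14, 19, s, 25), (x, 32, c, 18, 30, d, 37), (x, 32, c, 18, 30, d, 9), (x, 32, c, 18, 30, n, 32), (x, 32, c, 18, 30, s, 25), (x, 32, c, 30, 10, d, 37), (x, 32, c, 30, 10, d, 9), (x, 32, c, 30, 10, n, 32), (x, 32, c, 30, 10, s, 25), (x, 33, x, 14, 19, d, 37), (x, 33, x, 14, 19, d, 9), (x, 33, x, 14, 19, n, 32), (x, 33, x, 14, 19, s, 25), (x, 33, x, 18, 30, d, 37), (x, 33, x, 18, 30, d, 9), (x, 33, x, 18, 30, n, 32), (x, 33, x, 18, 30, s, 25), (x, 33, x, 30, 10, d, 37), (x, 33, x, 30, 10, d, 9), (x, 33, x, 30, 10, n, 32), (x, 33, x, 30, 10, s, 25)}.
σ[C < 29]: keep tuples satisfying C < 29 → {(t, 25, r, 20, 22, c, 32), (t, 25, r, 29, 23, c, 32), (t, 25, r, 38, 17, c, 32), (t, 25, r, 8, 1, c, 32), (x, 16, c, 14, 19, d, 37), (x, 16, c, 14, 19, d, 9), (x, 16, c, 14, 19, n, 32), (x, 16, c, 14, 19, s, 25), (x, 16, c, 30, 10, d, 37), (x, 16, c, 30, 10, d, 9), (x, 16, c, 30, 10, n, 32), (x, 16, c, 30, 10, s, 25), (x, 32, c, 14, 19, d, 37), (x, 32, c, 14, 19, d, 9), (x, 32, c, 14, 19, n, 32), (x, 32, c, 14, 19, s, 25), (x, 32, c, 30, 10, d, 37), (x, 32, c, 30, 10, d, 9), (x, 32, c, 30, 10, n, 32), (x, 32, c, 30, 10, s, 25), (x, 33, x, 14, 19, d, 37), (x, 33, x, 14, 19, d, 9), (x, 33, x, 14, 19, n, 32), (x, 33, x, 14, 19, s, 25), (x, 33, x, 30, 10, d, 37), (x, 33, x, 30, 10, d, 9), (x, 33, x, 30, 10, n, 32), (x, 33, x, 30, 10, s, 25)}
π[A, C]: project onto (A, C) (22 duplicate(s) eliminated) → {(t, 1), (t, 17), (t, 22), (t, 23), (x, 10), (x, 19)}

{(t, 1), (t, 17), (t, 22), (t, 23), (x, 10), (x, 19)}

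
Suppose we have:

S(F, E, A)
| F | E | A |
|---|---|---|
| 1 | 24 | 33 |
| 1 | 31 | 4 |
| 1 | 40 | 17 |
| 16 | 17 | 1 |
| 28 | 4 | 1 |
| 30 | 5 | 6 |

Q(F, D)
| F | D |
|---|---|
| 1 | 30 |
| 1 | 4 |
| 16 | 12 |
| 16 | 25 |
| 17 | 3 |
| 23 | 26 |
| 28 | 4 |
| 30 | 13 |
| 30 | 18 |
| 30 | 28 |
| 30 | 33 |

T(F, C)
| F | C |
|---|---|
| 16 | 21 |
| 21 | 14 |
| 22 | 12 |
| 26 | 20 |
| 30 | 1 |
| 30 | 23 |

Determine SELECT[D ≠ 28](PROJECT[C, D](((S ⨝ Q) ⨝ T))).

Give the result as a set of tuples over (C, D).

Joining S and Q on F yields {(1, 24, 33, 30), (1, 24, 33, 4), (1, 31, 4, 30), (1, 31, 4, 4), (1, 40, 17, 30), (1, 40, 17, 4), (16, 17, 1, 12), (16, 17, 1, 25), (28, 4, 1, 4), (30, 5, 6, 13), (30, 5, 6, 18), (30, 5, 6, 28), (30, 5, 6, 33)}.
Joining (S ⨝ Q) and T on F yields {(16, 17, 1, 12, 21), (16, 17, 1, 25, 21), (30, 5, 6, 13, 1), (30, 5, 6, 13, 23), (30, 5, 6, 18, 1), (30, 5, 6, 18, 23), (30, 5, 6, 28, 1), (30, 5, 6, 28, 23), (30, 5, 6, 33, 1), (30, 5, 6, 33, 23)}.
π[C, D]: project onto (C, D) → {(1, 13), (1, 18), (1, 28), (1, 33), (21, 12), (21, 25), (23, 13), (23, 18), (23, 28), (23, 33)}
σ[D ≠ 28]: keep tuples satisfying D ≠ 28 → {(1, 13), (1, 18), (1, 33), (21, 12), (21, 25), (23, 13), (23, 18), (23, 33)}

{(1, 13), (1, 18), (1, 33), (21, 12), (21, 25), (23, 13), (23, 18), (23, 33)}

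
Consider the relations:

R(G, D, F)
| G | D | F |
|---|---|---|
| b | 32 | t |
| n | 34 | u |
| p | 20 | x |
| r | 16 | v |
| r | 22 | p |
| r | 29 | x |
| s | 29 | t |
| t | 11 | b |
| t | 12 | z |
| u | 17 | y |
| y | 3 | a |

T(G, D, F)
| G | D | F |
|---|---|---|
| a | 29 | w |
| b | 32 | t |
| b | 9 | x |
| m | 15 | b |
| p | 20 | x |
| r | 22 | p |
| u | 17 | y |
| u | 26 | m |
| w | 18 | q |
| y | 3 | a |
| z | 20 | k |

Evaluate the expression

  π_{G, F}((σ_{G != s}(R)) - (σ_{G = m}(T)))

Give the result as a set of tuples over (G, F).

{(b, t), (n, u), (p, x), (r, p), (r, v), (r, x), (t, b), (t, z), (u, y), (y, a)}

σ[G != s]: keep tuples satisfying G != s → {(b, 32, t), (n, 34, u), (p, 20, x), (r, 16, v), (r, 22, p), (r, 29, x), (t, 11, b), (t, 12, z), (u, 17, y), (y, 3, a)}
σ[G = m]: keep tuples satisfying G = m → {(m, 15, b)}
Taking the difference: {(b, 32, t), (n, 34, u), (p, 20, x), (r, 16, v), (r, 22, p), (r, 29, x), (t, 11, b), (t, 12, z), (u, 17, y), (y, 3, a)}
π[G, F]: project onto (G, F) → {(b, t), (n, u), (p, x), (r, p), (r, v), (r, x), (t, b), (t, z), (u, y), (y, a)}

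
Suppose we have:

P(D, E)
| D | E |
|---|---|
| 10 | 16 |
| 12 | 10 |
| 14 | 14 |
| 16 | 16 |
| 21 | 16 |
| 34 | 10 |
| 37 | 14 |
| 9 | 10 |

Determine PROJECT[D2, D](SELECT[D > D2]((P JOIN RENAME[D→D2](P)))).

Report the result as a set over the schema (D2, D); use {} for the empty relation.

ρ[D→D2]: schema becomes (D2, E); tuples unchanged.
Natural join on E: {(10, 16, 10), (10, 16, 16), (10, 16, 21), (12, 10, 12), (12, 10, 34), (12, 10, 9), (14, 14, 14), (14, 14, 37), (16, 16, 10), (16, 16, 16), (16, 16, 21), (21, 16, 10), (21, 16, 16), (21, 16, 21), (34, 10, 12), (34, 10, 34), (34, 10, 9), (37, 14, 14), (37, 14, 37), (9, 10, 12), (9, 10, 34), (9, 10, 9)}
Filtering on D > D2 leaves {(12, 10, 9), (16, 16, 10), (21, 16, 10), (21, 16, 16), (34, 10, 12), (34, 10, 9), (37, 14, 14)}.
π_{D2, D} gives {(10, 16), (10, 21), (12, 34), (14, 37), (16, 21), (9, 12), (9, 34)}.

{(10, 16), (10, 21), (12, 34), (14, 37), (16, 21), (9, 12), (9, 34)}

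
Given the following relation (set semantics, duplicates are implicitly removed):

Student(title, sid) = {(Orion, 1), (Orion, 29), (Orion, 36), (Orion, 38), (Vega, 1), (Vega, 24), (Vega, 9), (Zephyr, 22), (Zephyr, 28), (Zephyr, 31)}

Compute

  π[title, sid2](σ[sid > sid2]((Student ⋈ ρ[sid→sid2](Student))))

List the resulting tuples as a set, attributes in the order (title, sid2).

{(Orion, 1), (Orion, 29), (Orion, 36), (Vega, 1), (Vega, 9), (Zephyr, 22), (Zephyr, 28)}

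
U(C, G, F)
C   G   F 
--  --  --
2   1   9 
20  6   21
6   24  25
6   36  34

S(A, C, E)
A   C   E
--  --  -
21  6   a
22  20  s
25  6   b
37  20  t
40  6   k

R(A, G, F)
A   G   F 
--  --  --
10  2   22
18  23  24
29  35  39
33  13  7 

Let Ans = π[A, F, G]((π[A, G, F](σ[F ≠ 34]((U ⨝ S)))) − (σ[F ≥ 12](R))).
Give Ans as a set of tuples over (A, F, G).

U ⋈ S (natural join on C): {(20, 6, 21, 22, s), (20, 6, 21, 37, t), (6, 24, 25, 21, a), (6, 24, 25, 25, b), (6, 24, 25, 40, k), (6, 36, 34, 21, a), (6, 36, 34, 25, b), (6, 36, 34, 40, k)}
Selection F ≠ 34: {(20, 6, 21, 22, s), (20, 6, 21, 37, t), (6, 24, 25, 21, a), (6, 24, 25, 25, b), (6, 24, 25, 40, k)}
π[A, G, F]: project onto (A, G, F) → {(21, 24, 25), (22, 6, 21), (25, 24, 25), (37, 6, 21), (40, 24, 25)}
Selection F ≥ 12: {(10, 2, 22), (18, 23, 24), (29, 35, 39)}
Set difference of the two operands is {(21, 24, 25), (22, 6, 21), (25, 24, 25), (37, 6, 21), (40, 24, 25)}.
π[A, F, G]: project onto (A, F, G) → {(21, 25, 24), (22, 21, 6), (25, 25, 24), (37, 21, 6), (40, 25, 24)}

{(21, 25, 24), (22, 21, 6), (25, 25, 24), (37, 21, 6), (40, 25, 24)}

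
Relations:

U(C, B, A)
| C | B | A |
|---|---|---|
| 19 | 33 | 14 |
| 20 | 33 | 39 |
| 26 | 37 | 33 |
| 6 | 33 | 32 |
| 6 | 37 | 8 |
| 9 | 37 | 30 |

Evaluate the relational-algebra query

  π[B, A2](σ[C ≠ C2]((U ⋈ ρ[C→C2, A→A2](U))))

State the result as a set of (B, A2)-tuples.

ρ[C→C2, A→A2]: schema becomes (C2, B, A2); tuples unchanged.
U ⋈ ρ[C→C2, A→A2](U) (natural join on B): {(19, 33, 14, 19, 14), (19, 33, 14, 20, 39), (19, 33, 14, 6, 32), (20, 33, 39, 19, 14), (20, 33, 39, 20, 39), (20, 33, 39, 6, 32), (26, 37, 33, 26, 33), (26, 37, 33, 6, 8), (26, 37, 33, 9, 30), (6, 33, 32, 19, 14), (6, 33, 32, 20, 39), (6, 33, 32, 6, 32), (6, 37, 8, 26, 33), (6, 37, 8, 6, 8), (6, 37, 8, 9, 30), (9, 37, 30, 26, 33), (9, 37, 30, 6, 8), (9, 37, 30, 9, 30)}
Selection C ≠ C2: {(19, 33, 14, 20, 39), (19, 33, 14, 6, 32), (20, 33, 39, 19, 14), (20, 33, 39, 6, 32), (26, 37, 33, 6, 8), (26, 37, 33, 9, 30), (6, 33, 32, 19, 14), (6, 33, 32, 20, 39), (6, 37, 8, 26, 33), (6, 37, 8, 9, 30), (9, 37, 30, 26, 33), (9, 37, 30, 6, 8)}
Projecting to B, A2 (6 duplicate(s) eliminated): {(33, 14), (33, 32), (33, 39), (37, 30), (37, 33), (37, 8)}

{(33, 14), (33, 32), (33, 39), (37, 30), (37, 33), (37, 8)}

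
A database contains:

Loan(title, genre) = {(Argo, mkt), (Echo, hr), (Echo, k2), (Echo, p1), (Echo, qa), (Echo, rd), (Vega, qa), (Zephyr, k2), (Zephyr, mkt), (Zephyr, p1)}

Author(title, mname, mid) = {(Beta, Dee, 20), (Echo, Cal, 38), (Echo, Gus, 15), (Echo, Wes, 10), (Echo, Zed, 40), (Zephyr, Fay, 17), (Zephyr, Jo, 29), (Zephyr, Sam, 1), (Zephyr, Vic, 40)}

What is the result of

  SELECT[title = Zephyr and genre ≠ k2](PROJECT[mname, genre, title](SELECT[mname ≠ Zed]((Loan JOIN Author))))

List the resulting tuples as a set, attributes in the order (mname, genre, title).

Natural join on title: {(Echo, hr, Cal, 38), (Echo, hr, Gus, 15), (Echo, hr, Wes, 10), (Echo, hr, Zed, 40), (Echo, k2, Cal, 38), (Echo, k2, Gus, 15), (Echo, k2, Wes, 10), (Echo, k2, Zed, 40), (Echo, p1, Cal, 38), (Echo, p1, Gus, 15), (Echo, p1, Wes, 10), (Echo, p1, Zed, 40), (Echo, qa, Cal, 38), (Echo, qa, Gus, 15), (Echo, qa, Wes, 10), (Echo, qa, Zed, 40), (Echo, rd, Cal, 38), (Echo, rd, Gus, 15), (Echo, rd, Wes, 10), (Echo, rd, Zed, 40), (Zephyr, k2, Fay, 17), (Zephyr, k2, Jo, 29), (Zephyr, k2, Sam, 1), (Zephyr, k2, Vic, 40), (Zephyr, mkt, Fay, 17), (Zephyr, mkt, Jo, 29), (Zephyr, mkt, Sam, 1), (Zephyr, mkt, Vic, 40), (Zephyr, p1, Fay, 17), (Zephyr, p1, Jo, 29), (Zephyr, p1, Sam, 1), (Zephyr, p1, Vic, 40)}
Filtering on mname ≠ Zed leaves {(Echo, hr, Cal, 38), (Echo, hr, Gus, 15), (Echo, hr, Wes, 10), (Echo, k2, Cal, 38), (Echo, k2, Gus, 15), (Echo, k2, Wes, 10), (Echo, p1, Cal, 38), (Echo, p1, Gus, 15), (Echo, p1, Wes, 10), (Echo, qa, Cal, 38), (Echo, qa, Gus, 15), (Echo, qa, Wes, 10), (Echo, rd, Cal, 38), (Echo, rd, Gus, 15), (Echo, rd, Wes, 10), (Zephyr, k2, Fay, 17), (Zephyr, k2, Jo, 29), (Zephyr, k2, Sam, 1), (Zephyr, k2, Vic, 40), (Zephyr, mkt, Fay, 17), (Zephyr, mkt, Jo, 29), (Zephyr, mkt, Sam, 1), (Zephyr, mkt, Vic, 40), (Zephyr, p1, Fay, 17), (Zephyr, p1, Jo, 29), (Zephyr, p1, Sam, 1), (Zephyr, p1, Vic, 40)}.
π_{mname, genre, title} gives {(Cal, hr, Echo), (Cal, k2, Echo), (Cal, p1, Echo), (Cal, qa, Echo), (Cal, rd, Echo), (Fay, k2, Zephyr), (Fay, mkt, Zephyr), (Fay, p1, Zephyr), (Gus, hr, Echo), (Gus, k2, Echo), (Gus, p1, Echo), (Gus, qa, Echo), (Gus, rd, Echo), (Jo, k2, Zephyr), (Jo, mkt, Zephyr), (Jo, p1, Zephyr), (Sam, k2, Zephyr), (Sam, mkt, Zephyr), (Sam, p1, Zephyr), (Vic, k2, Zephyr), (Vic, mkt, Zephyr), (Vic, p1, Zephyr), (Wes, hr, Echo), (Wes, k2, Echo), (Wes, p1, Echo), (Wes, qa, Echo), (Wes, rd, Echo)}.
Filtering on title = Zephyr and genre ≠ k2 leaves {(Fay, mkt, Zephyr), (Fay, p1, Zephyr), (Jo, mkt, Zephyr), (Jo, p1, Zephyr), (Sam, mkt, Zephyr), (Sam, p1, Zephyr), (Vic, mkt, Zephyr), (Vic, p1, Zephyr)}.

{(Fay, mkt, Zephyr), (Fay, p1, Zephyr), (Jo, mkt, Zephyr), (Jo, p1, Zephyr), (Sam, mkt, Zephyr), (Sam, p1, Zephyr), (Vic, mkt, Zephyr), (Vic, p1, Zephyr)}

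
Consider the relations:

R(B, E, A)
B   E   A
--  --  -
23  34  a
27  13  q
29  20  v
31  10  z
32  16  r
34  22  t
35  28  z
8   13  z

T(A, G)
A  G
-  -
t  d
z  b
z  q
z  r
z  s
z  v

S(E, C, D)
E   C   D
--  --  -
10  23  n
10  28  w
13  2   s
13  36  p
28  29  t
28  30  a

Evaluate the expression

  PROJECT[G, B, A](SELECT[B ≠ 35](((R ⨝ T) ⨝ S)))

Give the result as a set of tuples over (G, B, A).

R ⋈ T (natural join on A): {(31, 10, z, b), (31, 10, z, q), (31, 10, z, r), (31, 10, z, s), (31, 10, z, v), (34, 22, t, d), (35, 28, z, b), (35, 28, z, q), (35, 28, z, r), (35, 28, z, s), (35, 28, z, v), (8, 13, z, b), (8, 13, z, q), (8, 13, z, r), (8, 13, z, s), (8, 13, z, v)}
(R ⨝ T) ⋈ S (natural join on E): {(31, 10, z, b, 23, n), (31, 10, z, b, 28, w), (31, 10, z, q, 23, n), (31, 10, z, q, 28, w), (31, 10, z, r, 23, n), (31, 10, z, r, 28, w), (31, 10, z, s, 23, n), (31, 10, z, s, 28, w), (31, 10, z, v, 23, n), (31, 10, z, v, 28, w), (35, 28, z, b, 29, t), (35, 28, z, b, 30, a), (35, 28, z, q, 29, t), (35, 28, z, q, 30, a), (35, 28, z, r, 29, t), (35, 28, z, r, 30, a), (35, 28, z, s, 29, t), (35, 28, z, s, 30, a), (35, 28, z, v, 29, t), (35, 28, z, v, 30, a), (8, 13, z, b, 2, s), (8, 13, z, b, 36, p), (8, 13, z, q, 2, s), (8, 13, z, q, 36, p), (8, 13, z, r, 2, s), (8, 13, z, r, 36, p), (8, 13, z, s, 2, s), (8, 13, z, s, 36, p), (8, 13, z, v, 2, s), (8, 13, z, v, 36, p)}
Selection B ≠ 35: {(31, 10, z, b, 23, n), (31, 10, z, b, 28, w), (31, 10, z, q, 23, n), (31, 10, z, q, 28, w), (31, 10, z, r, 23, n), (31, 10, z, r, 28, w), (31, 10, z, s, 23, n), (31, 10, z, s, 28, w), (31, 10, z, v, 23, n), (31, 10, z, v, 28, w), (8, 13, z, b, 2, s), (8, 13, z, b, 36, p), (8, 13, z, q, 2, s), (8, 13, z, q, 36, p), (8, 13, z, r, 2, s), (8, 13, z, r, 36, p), (8, 13, z, s, 2, s), (8, 13, z, s, 36, p), (8, 13, z, v, 2, s), (8, 13, z, v, 36, p)}
π_{G, B, A} gives {(b, 31, z), (b, 8, z), (q, 31, z), (q, 8, z), (r, 31, z), (r, 8, z), (s, 31, z), (s, 8, z), (v, 31, z), (v, 8, z)} (10 duplicate(s) eliminated).

{(b, 31, z), (b, 8, z), (q, 31, z), (q, 8, z), (r, 31, z), (r, 8, z), (s, 31, z), (s, 8, z), (v, 31, z), (v, 8, z)}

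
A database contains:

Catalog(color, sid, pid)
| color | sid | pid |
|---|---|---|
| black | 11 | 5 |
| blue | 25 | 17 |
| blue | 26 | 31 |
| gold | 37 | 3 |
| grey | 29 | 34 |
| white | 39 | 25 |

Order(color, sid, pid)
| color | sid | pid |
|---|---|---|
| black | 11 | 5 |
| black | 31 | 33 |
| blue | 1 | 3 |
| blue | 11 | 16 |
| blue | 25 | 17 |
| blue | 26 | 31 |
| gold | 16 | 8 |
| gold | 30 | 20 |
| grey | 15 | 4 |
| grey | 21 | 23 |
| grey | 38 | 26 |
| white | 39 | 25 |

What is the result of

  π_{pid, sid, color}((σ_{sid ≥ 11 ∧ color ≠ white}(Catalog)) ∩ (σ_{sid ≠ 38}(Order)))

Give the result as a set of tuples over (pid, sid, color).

{(17, 25, blue), (31, 26, blue), (5, 11, black)}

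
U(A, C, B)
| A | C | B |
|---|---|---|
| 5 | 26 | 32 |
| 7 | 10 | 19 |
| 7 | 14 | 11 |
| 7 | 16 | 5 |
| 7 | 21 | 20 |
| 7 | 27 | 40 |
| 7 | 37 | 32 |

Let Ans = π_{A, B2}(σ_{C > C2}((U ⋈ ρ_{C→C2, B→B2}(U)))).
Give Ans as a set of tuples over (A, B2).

ρ[C→C2, B→B2]: schema becomes (A, C2, B2); tuples unchanged.
Joining U and ρ_{C→C2, B→B2}(U) on A yields {(5, 26, 32, 26, 32), (7, 10, 19, 10, 19), (7, 10, 19, 14, 11), (7, 10, 19, 16, 5), (7, 10, 19, 21, 20), (7, 10, 19, 27, 40), (7, 10, 19, 37, 32), (7, 14, 11, 10, 19), (7, 14, 11, 14, 11), (7, 14, 11, 16, 5), (7, 14, 11, 21, 20), (7, 14, 11, 27, 40), (7, 14, 11, 37, 32), (7, 16, 5, 10, 19), (7, 16, 5, 14, 11), (7, 16, 5, 16, 5), (7, 16, 5, 21, 20), (7, 16, 5, 27, 40), (7, 16, 5, 37, 32), (7, 21, 20, 10, 19), (7, 21, 20, 14, 11), (7, 21, 20, 16, 5), (7, 21, 20, 21, 20), (7, 21, 20, 27, 40), (7, 21, 20, 37, 32), (7, 27, 40, 10, 19), (7, 27, 40, 14, 11), (7, 27, 40, 16, 5), (7, 27, 40, 21, 20), (7, 27, 40, 27, 40), (7, 27, 40, 37, 32), (7, 37, 32, 10, 19), (7, 37, 32, 14, 11), (7, 37, 32, 16, 5), (7, 37, 32, 21, 20), (7, 37, 32, 27, 40), (7, 37, 32, 37, 32)}.
σ[C > C2]: keep tuples satisfying C > C2 → {(7, 14, 11, 10, 19), (7, 16, 5, 10, 19), (7, 16, 5, 14, 11), (7, 21, 20, 10, 19), (7, 21, 20, 14, 11), (7, 21, 20, 16, 5), (7, 27, 40, 10, 19), (7, 27, 40, 14, 11), (7, 27, 40, 16, 5), (7, 27, 40, 21, 20), (7, 37, 32, 10, 19), (7, 37, 32, 14, 11), (7, 37, 32, 16, 5), (7, 37, 32, 21, 20), (7, 37, 32, 27, 40)}
π[A, B2]: project onto (A, B2) (10 duplicate(s) eliminated) → {(7, 11), (7, 19), (7, 20), (7, 40), (7, 5)}

{(7, 11), (7, 19), (7, 20), (7, 40), (7, 5)}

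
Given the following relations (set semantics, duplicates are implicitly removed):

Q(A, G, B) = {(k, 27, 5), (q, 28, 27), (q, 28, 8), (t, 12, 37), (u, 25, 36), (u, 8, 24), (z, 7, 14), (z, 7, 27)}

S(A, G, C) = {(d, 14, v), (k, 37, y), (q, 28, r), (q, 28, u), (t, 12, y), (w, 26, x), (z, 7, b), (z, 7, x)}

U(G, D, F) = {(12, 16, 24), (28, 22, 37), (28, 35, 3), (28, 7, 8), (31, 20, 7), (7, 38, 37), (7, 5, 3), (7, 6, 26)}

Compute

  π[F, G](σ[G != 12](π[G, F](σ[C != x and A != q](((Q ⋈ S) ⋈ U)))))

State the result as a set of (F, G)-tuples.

Joining Q and S on A, G yields {(q, 28, 27, r), (q, 28, 27, u), (q, 28, 8, r), (q, 28, 8, u), (t, 12, 37, y), (z, 7, 14, b), (z, 7, 14, x), (z, 7, 27, b), (z, 7, 27, x)}.
Joining (Q ⋈ S) and U on G yields {(q, 28, 27, r, 22, 37), (q, 28, 27, r, 35, 3), (q, 28, 27, r, 7, 8), (q, 28, 27, u, 22, 37), (q, 28, 27, u, 35, 3), (q, 28, 27, u, 7, 8), (q, 28, 8, r, 22, 37), (q, 28, 8, r, 35, 3), (q, 28, 8, r, 7, 8), (q, 28, 8, u, 22, 37), (q, 28, 8, u, 35, 3), (q, 28, 8, u, 7, 8), (t, 12, 37, y, 16, 24), (z, 7, 14, b, 38, 37), (z, 7, 14, b, 5, 3), (z, 7, 14, b, 6, 26), (z, 7, 14, x, 38, 37), (z, 7, 14, x, 5, 3), (z, 7, 14, x, 6, 26), (z, 7, 27, b, 38, 37), (z, 7, 27, b, 5, 3), (z, 7, 27, b, 6, 26), (z, 7, 27, x, 38, 37), (z, 7, 27, x, 5, 3), (z, 7, 27, x, 6, 26)}.
Selection C != x and A != q: {(t, 12, 37, y, 16, 24), (z, 7, 14, b, 38, 37), (z, 7, 14, b, 5, 3), (z, 7, 14, b, 6, 26), (z, 7, 27, b, 38, 37), (z, 7, 27, b, 5, 3), (z, 7, 27, b, 6, 26)}
Projecting to G, F (3 duplicate(s) eliminated): {(12, 24), (7, 26), (7, 3), (7, 37)}
Selection G != 12: {(7, 26), (7, 3), (7, 37)}
Projecting to F, G: {(26, 7), (3, 7), (37, 7)}

{(26, 7), (3, 7), (37, 7)}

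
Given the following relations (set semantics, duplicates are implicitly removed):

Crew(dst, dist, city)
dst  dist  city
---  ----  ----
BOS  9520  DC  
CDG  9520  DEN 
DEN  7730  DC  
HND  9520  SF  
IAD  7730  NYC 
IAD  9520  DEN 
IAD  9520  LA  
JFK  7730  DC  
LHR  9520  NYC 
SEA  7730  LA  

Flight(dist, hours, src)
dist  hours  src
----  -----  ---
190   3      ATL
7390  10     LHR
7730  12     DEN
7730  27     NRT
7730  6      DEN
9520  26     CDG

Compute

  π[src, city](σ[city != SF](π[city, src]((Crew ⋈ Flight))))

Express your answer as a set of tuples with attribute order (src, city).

{(CDG, DC), (CDG, DEN), (CDG, LA), (CDG, NYC), (DEN, DC), (DEN, LA), (DEN, NYC), (NRT, DC), (NRT, LA), (NRT, NYC)}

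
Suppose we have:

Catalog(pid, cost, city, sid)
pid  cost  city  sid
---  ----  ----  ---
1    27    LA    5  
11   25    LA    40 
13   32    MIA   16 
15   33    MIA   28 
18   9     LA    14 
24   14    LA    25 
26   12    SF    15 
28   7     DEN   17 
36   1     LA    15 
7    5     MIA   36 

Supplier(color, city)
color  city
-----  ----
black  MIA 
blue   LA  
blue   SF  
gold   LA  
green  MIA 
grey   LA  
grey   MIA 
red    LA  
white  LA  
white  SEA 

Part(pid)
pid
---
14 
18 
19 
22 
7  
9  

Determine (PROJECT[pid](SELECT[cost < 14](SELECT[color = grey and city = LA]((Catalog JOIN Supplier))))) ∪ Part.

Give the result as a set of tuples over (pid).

{14, 18, 19, 22, 36, 7, 9}

Joining Catalog and Supplier on city yields {(1, 27, LA, 5, blue), (1, 27, LA, 5, gold), (1, 27, LA, 5, grey), (1, 27, LA, 5, red), (1, 27, LA, 5, white), (11, 25, LA, 40, blue), (11, 25, LA, 40, gold), (11, 25, LA, 40, grey), (11, 25, LA, 40, red), (11, 25, LA, 40, white), (13, 32, MIA, 16, black), (13, 32, MIA, 16, green), (13, 32, MIA, 16, grey), (15, 33, MIA, 28, black), (15, 33, MIA, 28, green), (15, 33, MIA, 28, grey), (18, 9, LA, 14, blue), (18, 9, LA, 14, gold), (18, 9, LA, 14, grey), (18, 9, LA, 14, red), (18, 9, LA, 14, white), (24, 14, LA, 25, blue), (24, 14, LA, 25, gold), (24, 14, LA, 25, grey), (24, 14, LA, 25, red), (24, 14, LA, 25, white), (26, 12, SF, 15, blue), (36, 1, LA, 15, blue), (36, 1, LA, 15, gold), (36, 1, LA, 15, grey), (36, 1, LA, 15, red), (36, 1, LA, 15, white), (7, 5, MIA, 36, black), (7, 5, MIA, 36, green), (7, 5, MIA, 36, grey)}.
Selection color = grey and city = LA: {(1, 27, LA, 5, grey), (11, 25, LA, 40, grey), (18, 9, LA, 14, grey), (24, 14, LA, 25, grey), (36, 1, LA, 15, grey)}
Selection cost < 14: {(18, 9, LA, 14, grey), (36, 1, LA, 15, grey)}
π_{pid} gives {18, 36}.
Union: {18, 36} with {14, 18, 19, 22, 7, 9} → {14, 18, 19, 22, 36, 7, 9}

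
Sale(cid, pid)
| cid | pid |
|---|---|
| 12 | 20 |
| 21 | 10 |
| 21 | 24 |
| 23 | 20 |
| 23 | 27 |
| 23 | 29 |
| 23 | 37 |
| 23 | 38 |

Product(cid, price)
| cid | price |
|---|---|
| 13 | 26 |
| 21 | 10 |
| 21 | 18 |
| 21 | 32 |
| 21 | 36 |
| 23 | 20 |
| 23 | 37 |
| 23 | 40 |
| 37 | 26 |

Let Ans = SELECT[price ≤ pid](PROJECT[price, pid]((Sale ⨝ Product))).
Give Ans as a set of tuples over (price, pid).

{(10, 10), (10, 24), (18, 24), (20, 20), (20, 27), (20, 29), (20, 37), (20, 38), (37, 37), (37, 38)}

Sale ⋈ Product (natural join on cid): {(21, 10, 10), (21, 10, 18), (21, 10, 32), (21, 10, 36), (21, 24, 10), (21, 24, 18), (21, 24, 32), (21, 24, 36), (23, 20, 20), (23, 20, 37), (23, 20, 40), (23, 27, 20), (23, 27, 37), (23, 27, 40), (23, 29, 20), (23, 29, 37), (23, 29, 40), (23, 37, 20), (23, 37, 37), (23, 37, 40), (23, 38, 20), (23, 38, 37), (23, 38, 40)}
π_{price, pid} gives {(10, 10), (10, 24), (18, 10), (18, 24), (20, 20), (20, 27), (20, 29), (20, 37), (20, 38), (32, 10), (32, 24), (36, 10), (36, 24), (37, 20), (37, 27), (37, 29), (37, 37), (37, 38), (40, 20), (40, 27), (40, 29), (40, 37), (40, 38)}.
Filtering on price ≤ pid leaves {(10, 10), (10, 24), (18, 24), (20, 20), (20, 27), (20, 29), (20, 37), (20, 38), (37, 37), (37, 38)}.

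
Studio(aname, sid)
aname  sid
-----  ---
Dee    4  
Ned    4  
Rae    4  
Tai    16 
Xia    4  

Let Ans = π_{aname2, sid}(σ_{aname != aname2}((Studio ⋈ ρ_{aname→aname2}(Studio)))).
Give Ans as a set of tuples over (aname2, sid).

{(Dee, 4), (Ned, 4), (Rae, 4), (Xia, 4)}

ρ[aname→aname2]: schema becomes (aname2, sid); tuples unchanged.
Natural join on sid: {(Dee, 4, Dee), (Dee, 4, Ned), (Dee, 4, Rae), (Dee, 4, Xia), (Ned, 4, Dee), (Ned, 4, Ned), (Ned, 4, Rae), (Ned, 4, Xia), (Rae, 4, Dee), (Rae, 4, Ned), (Rae, 4, Rae), (Rae, 4, Xia), (Tai, 16, Tai), (Xia, 4, Dee), (Xia, 4, Ned), (Xia, 4, Rae), (Xia, 4, Xia)}
Selection aname != aname2: {(Dee, 4, Ned), (Dee, 4, Rae), (Dee, 4, Xia), (Ned, 4, Dee), (Ned, 4, Rae), (Ned, 4, Xia), (Rae, 4, Dee), (Rae, 4, Ned), (Rae, 4, Xia), (Xia, 4, Dee), (Xia, 4, Ned), (Xia, 4, Rae)}
Projecting to aname2, sid (8 duplicate(s) eliminated): {(Dee, 4), (Ned, 4), (Rae, 4), (Xia, 4)}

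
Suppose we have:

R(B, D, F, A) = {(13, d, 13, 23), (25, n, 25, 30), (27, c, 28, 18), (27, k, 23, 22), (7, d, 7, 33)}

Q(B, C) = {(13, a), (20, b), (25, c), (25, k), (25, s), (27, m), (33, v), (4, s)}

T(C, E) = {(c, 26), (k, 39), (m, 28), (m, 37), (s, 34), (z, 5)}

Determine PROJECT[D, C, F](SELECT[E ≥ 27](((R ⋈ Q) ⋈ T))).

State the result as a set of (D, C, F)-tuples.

{(c, m, 28), (k, m, 23), (n, k, 25), (n, s, 25)}

Natural join on B: {(13, d, 13, 23, a), (25, n, 25, 30, c), (25, n, 25, 30, k), (25, n, 25, 30, s), (27, c, 28, 18, m), (27, k, 23, 22, m)}
Natural join on C: {(25, n, 25, 30, c, 26), (25, n, 25, 30, k, 39), (25, n, 25, 30, s, 34), (27, c, 28, 18, m, 28), (27, c, 28, 18, m, 37), (27, k, 23, 22, m, 28), (27, k, 23, 22, m, 37)}
Apply σ_{E ≥ 27}; surviving tuples: {(25, n, 25, 30, k, 39), (25, n, 25, 30, s, 34), (27, c, 28, 18, m, 28), (27, c, 28, 18, m, 37), (27, k, 23, 22, m, 28), (27, k, 23, 22, m, 37)}
π_{D, C, F} gives {(c, m, 28), (k, m, 23), (n, k, 25), (n, s, 25)} (2 duplicate(s) eliminated).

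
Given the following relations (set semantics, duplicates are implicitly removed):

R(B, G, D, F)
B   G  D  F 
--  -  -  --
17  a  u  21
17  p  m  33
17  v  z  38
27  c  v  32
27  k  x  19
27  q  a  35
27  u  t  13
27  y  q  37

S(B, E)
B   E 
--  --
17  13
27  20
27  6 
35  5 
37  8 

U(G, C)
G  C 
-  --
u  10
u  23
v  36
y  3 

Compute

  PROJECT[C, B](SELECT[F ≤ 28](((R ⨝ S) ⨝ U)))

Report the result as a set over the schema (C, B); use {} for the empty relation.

{(10, 27), (23, 27)}

Joining R and S on B yields {(17, a, u, 21, 13), (17, p, m, 33, 13), (17, v, z, 38, 13), (27, c, v, 32, 20), (27, c, v, 32, 6), (27, k, x, 19, 20), (27, k, x, 19, 6), (27, q, a, 35, 20), (27, q, a, 35, 6), (27, u, t, 13, 20), (27, u, t, 13, 6), (27, y, q, 37, 20), (27, y, q, 37, 6)}.
Joining (R ⨝ S) and U on G yields {(17, v, z, 38, 13, 36), (27, u, t, 13, 20, 10), (27, u, t, 13, 20, 23), (27, u, t, 13, 6, 10), (27, u, t, 13, 6, 23), (27, y, q, 37, 20, 3), (27, y, q, 37, 6, 3)}.
Apply σ_{F ≤ 28}; surviving tuples: {(27, u, t, 13, 20, 10), (27, u, t, 13, 20, 23), (27, u, t, 13, 6, 10), (27, u, t, 13, 6, 23)}
Keep only column(s) C, B (2 duplicate(s) eliminated): {(10, 27), (23, 27)}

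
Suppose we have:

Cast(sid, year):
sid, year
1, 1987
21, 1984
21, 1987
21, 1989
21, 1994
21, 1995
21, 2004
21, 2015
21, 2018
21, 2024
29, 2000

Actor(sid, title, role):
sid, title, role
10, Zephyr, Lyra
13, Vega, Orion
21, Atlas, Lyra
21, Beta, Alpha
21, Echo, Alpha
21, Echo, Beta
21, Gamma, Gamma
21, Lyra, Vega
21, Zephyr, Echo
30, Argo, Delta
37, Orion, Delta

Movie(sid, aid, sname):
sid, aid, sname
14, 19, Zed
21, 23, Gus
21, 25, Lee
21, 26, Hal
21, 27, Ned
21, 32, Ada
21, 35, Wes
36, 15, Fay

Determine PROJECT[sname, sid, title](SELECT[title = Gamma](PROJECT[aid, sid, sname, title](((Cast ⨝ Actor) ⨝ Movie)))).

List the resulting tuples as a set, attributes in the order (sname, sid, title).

{(Ada, 21, Gamma), (Gus, 21, Gamma), (Hal, 21, Gamma), (Lee, 21, Gamma), (Ned, 21, Gamma), (Wes, 21, Gamma)}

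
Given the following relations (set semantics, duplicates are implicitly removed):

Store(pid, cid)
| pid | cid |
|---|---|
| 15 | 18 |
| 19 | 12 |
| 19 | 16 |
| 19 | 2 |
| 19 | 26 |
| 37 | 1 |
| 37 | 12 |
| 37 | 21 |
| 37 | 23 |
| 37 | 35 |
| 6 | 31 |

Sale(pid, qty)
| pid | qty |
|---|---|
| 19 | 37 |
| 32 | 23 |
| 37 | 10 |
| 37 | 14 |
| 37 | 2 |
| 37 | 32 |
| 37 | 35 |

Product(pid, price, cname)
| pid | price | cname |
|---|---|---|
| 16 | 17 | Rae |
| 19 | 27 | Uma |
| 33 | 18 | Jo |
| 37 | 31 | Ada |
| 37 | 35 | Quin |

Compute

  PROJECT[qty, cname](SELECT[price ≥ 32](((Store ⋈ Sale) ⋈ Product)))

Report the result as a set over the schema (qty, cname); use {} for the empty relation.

{(10, Quin), (14, Quin), (2, Quin), (32, Quin), (35, Quin)}

Store ⋈ Sale (natural join on pid): {(19, 12, 37), (19, 16, 37), (19, 2, 37), (19, 26, 37), (37, 1, 10), (37, 1, 14), (37, 1, 2), (37, 1, 32), (37, 1, 35), (37, 12, 10), (37, 12, 14), (37, 12, 2), (37, 12, 32), (37, 12, 35), (37, 21, 10), (37, 21, 14), (37, 21, 2), (37, 21, 32), (37, 21, 35), (37, 23, 10), (37, 23, 14), (37, 23, 2), (37, 23, 32), (37, 23, 35), (37, 35, 10), (37, 35, 14), (37, 35, 2), (37, 35, 32), (37, 35, 35)}
(Store ⋈ Sale) ⋈ Product (natural join on pid): {(19, 12, 37, 27, Uma), (19, 16, 37, 27, Uma), (19, 2, 37, 27, Uma), (19, 26, 37, 27, Uma), (37, 1, 10, 31, Ada), (37, 1, 10, 35, Quin), (37, 1, 14, 31, Ada), (37, 1, 14, 35, Quin), (37, 1, 2, 31, Ada), (37, 1, 2, 35, Quin), (37, 1, 32, 31, Ada), (37, 1, 32, 35, Quin), (37, 1, 35, 31, Ada), (37, 1, 35, 35, Quin), (37, 12, 10, 31, Ada), (37, 12, 10, 35, Quin), (37, 12, 14, 31, Ada), (37, 12, 14, 35, Quin), (37, 12, 2, 31, Ada), (37, 12, 2, 35, Quin), (37, 12, 32, 31, Ada), (37, 12, 32, 35, Quin), (37, 12, 35, 31, Ada), (37, 12, 35, 35, Quin), (37, 21, 10, 31, Ada), (37, 21, 10, 35, Quin), (37, 21, 14, 31, Ada), (37, 21, 14, 35, Quin), (37, 21, 2, 31, Ada), (37, 21, 2, 35, Quin), (37, 21, 32, 31, Ada), (37, 21, 32, 35, Quin), (37, 21, 35, 31, Ada), (37, 21, 35, 35, Quin), (37, 23, 10, 31, Ada), (37, 23, 10, 35, Quin), (37, 23, 14, 31, Ada), (37, 23, 14, 35, Quin), (37, 23, 2, 31, Ada), (37, 23, 2, 35, Quin), (37, 23, 32, 31, Ada), (37, 23, 32, 35, Quin), (37, 23, 35, 31, Ada), (37, 23, 35, 35, Quin), (37, 35, 10, 31, Ada), (37, 35, 10, 35, Quin), (37, 35, 14, 31, Ada), (37, 35, 14, 35, Quin), (37, 35, 2, 31, Ada), (37, 35, 2, 35, Quin), (37, 35, 32, 31, Ada), (37, 35, 32, 35, Quin), (37, 35, 35, 31, Ada), (37, 35, 35, 35, Quin)}
Apply σ_{price ≥ 32}; surviving tuples: {(37, 1, 10, 35, Quin), (37, 1, 14, 35, Quin), (37, 1, 2, 35, Quin), (37, 1, 32, 35, Quin), (37, 1, 35, 35, Quin), (37, 12, 10, 35, Quin), (37, 12, 14, 35, Quin), (37, 12, 2, 35, Quin), (37, 12, 32, 35, Quin), (37, 12, 35, 35, Quin), (37, 21, 10, 35, Quin), (37, 21, 14, 35, Quin), (37, 21, 2, 35, Quin), (37, 21, 32, 35, Quin), (37, 21, 35, 35, Quin), (37, 23, 10, 35, Quin), (37, 23, 14, 35, Quin), (37, 23, 2, 35, Quin), (37, 23, 32, 35, Quin), (37, 23, 35, 35, Quin), (37, 35, 10, 35, Quin), (37, 35, 14, 35, Quin), (37, 35, 2, 35, Quin), (37, 35, 32, 35, Quin), (37, 35, 35, 35, Quin)}
π_{qty, cname} gives {(10, Quin), (14, Quin), (2, Quin), (32, Quin), (35, Quin)} (20 duplicate(s) eliminated).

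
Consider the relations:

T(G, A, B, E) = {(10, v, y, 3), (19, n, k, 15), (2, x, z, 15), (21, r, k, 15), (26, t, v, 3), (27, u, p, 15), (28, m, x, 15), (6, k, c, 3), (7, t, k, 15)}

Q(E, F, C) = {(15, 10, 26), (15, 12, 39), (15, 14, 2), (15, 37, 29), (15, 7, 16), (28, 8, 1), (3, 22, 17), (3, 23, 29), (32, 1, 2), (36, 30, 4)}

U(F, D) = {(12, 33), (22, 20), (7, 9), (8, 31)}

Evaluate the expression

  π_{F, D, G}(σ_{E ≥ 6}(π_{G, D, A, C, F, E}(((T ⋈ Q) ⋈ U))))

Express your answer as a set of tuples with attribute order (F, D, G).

Natural join on E: {(10, v, y, 3, 22, 17), (10, v, y, 3, 23, 29), (19, n, k, 15, 10, 26), (19, n, k, 15, 12, 39), (19, n, k, 15, 14, 2), (19, n, k, 15, 37, 29), (19, n, k, 15, 7, 16), (2, x, z, 15, 10, 26), (2, x, z, 15, 12, 39), (2, x, z, 15, 14, 2), (2, x, z, 15, 37, 29), (2, x, z, 15, 7, 16), (21, r, k, 15, 10, 26), (21, r, k, 15, 12, 39), (21, r, k, 15, 14, 2), (21, r, k, 15, 37, 29), (21, r, k, 15, 7, 16), (26, t, v, 3, 22, 17), (26, t, v, 3, 23, 29), (27, u, p, 15, 10, 26), (27, u, p, 15, 12, 39), (27, u, p, 15, 14, 2), (27, u, p, 15, 37, 29), (27, u, p, 15, 7, 16), (28, m, x, 15, 10, 26), (28, m, x, 15, 12, 39), (28, m, x, 15, 14, 2), (28, m, x, 15, 37, 29), (28, m, x, 15, 7, 16), (6, k, c, 3, 22, 17), (6, k, c, 3, 23, 29), (7, t, k, 15, 10, 26), (7, t, k, 15, 12, 39), (7, t, k, 15, 14, 2), (7, t, k, 15, 37, 29), (7, t, k, 15, 7, 16)}
Natural join on F: {(10, v, y, 3, 22, 17, 20), (19, n, k, 15, 12, 39, 33), (19, n, k, 15, 7, 16, 9), (2, x, z, 15, 12, 39, 33), (2, x, z, 15, 7, 16, 9), (21, r, k, 15, 12, 39, 33), (21, r, k, 15, 7, 16, 9), (26, t, v, 3, 22, 17, 20), (27, u, p, 15, 12, 39, 33), (27, u, p, 15, 7, 16, 9), (28, m, x, 15, 12, 39, 33), (28, m, x, 15, 7, 16, 9), (6, k, c, 3, 22, 17, 20), (7, t, k, 15, 12, 39, 33), (7, t, k, 15, 7, 16, 9)}
Keep only column(s) G, D, A, C, F, E: {(10, 20, v, 17, 22, 3), (19, 33, n, 39, 12, 15), (19, 9, n, 16, 7, 15), (2, 33, x, 39, 12, 15), (2, 9, x, 16, 7, 15), (21, 33, r, 39, 12, 15), (21, 9, r, 16, 7, 15), (26, 20, t, 17, 22, 3), (27, 33, u, 39, 12, 15), (27, 9, u, 16, 7, 15), (28, 33, m, 39, 12, 15), (28, 9, m, 16, 7, 15), (6, 20, k, 17, 22, 3), (7, 33, t, 39, 12, 15), (7, 9, t, 16, 7, 15)}
σ[E ≥ 6]: keep tuples satisfying E ≥ 6 → {(19, 33, n, 39, 12, 15), (19, 9, n, 16, 7, 15), (2, 33, x, 39, 12, 15), (2, 9, x, 16, 7, 15), (21, 33, r, 39, 12, 15), (21, 9, r, 16, 7, 15), (27, 33, u, 39, 12, 15), (27, 9, u, 16, 7, 15), (28, 33, m, 39, 12, 15), (28, 9, m, 16, 7, 15), (7, 33, t, 39, 12, 15), (7, 9, t, 16, 7, 15)}
Keep only column(s) F, D, G: {(12, 33, 19), (12, 33, 2), (12, 33, 21), (12, 33, 27), (12, 33, 28), (12, 33, 7), (7, 9, 19), (7, 9, 2), (7, 9, 21), (7, 9, 27), (7, 9, 28), (7, 9, 7)}

{(12, 33, 19), (12, 33, 2), (12, 33, 21), (12, 33, 27), (12, 33, 28), (12, 33, 7), (7, 9, 19), (7, 9, 2), (7, 9, 21), (7, 9, 27), (7, 9, 28), (7, 9, 7)}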